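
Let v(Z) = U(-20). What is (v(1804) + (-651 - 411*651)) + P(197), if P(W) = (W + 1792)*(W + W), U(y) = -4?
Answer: 515450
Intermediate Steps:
v(Z) = -4
P(W) = 2*W*(1792 + W) (P(W) = (1792 + W)*(2*W) = 2*W*(1792 + W))
(v(1804) + (-651 - 411*651)) + P(197) = (-4 + (-651 - 411*651)) + 2*197*(1792 + 197) = (-4 + (-651 - 267561)) + 2*197*1989 = (-4 - 268212) + 783666 = -268216 + 783666 = 515450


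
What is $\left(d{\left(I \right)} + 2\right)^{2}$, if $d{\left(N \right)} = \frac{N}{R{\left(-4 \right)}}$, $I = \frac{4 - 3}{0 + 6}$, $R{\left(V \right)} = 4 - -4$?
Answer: $\frac{9409}{2304} \approx 4.0838$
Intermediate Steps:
$R{\left(V \right)} = 8$ ($R{\left(V \right)} = 4 + 4 = 8$)
$I = \frac{1}{6}$ ($I = 1 \cdot \frac{1}{6} = \frac{1}{6} \approx 0.16667$)
$d{\left(N \right)} = \frac{N}{8}$
$\left(d{\left(I \right)} + 2\right)^{2} = \left(\frac{1}{8} \cdot \frac{1}{6} + 2\right)^{2} = \left(\frac{1}{48} + 2\right)^{2} = \left(\frac{97}{48}\right)^{2} = \frac{9409}{2304}$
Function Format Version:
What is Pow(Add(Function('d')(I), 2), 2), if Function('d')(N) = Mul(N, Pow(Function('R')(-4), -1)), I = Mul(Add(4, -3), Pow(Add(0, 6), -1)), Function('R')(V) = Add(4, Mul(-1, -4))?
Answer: Rational(9409, 2304) ≈ 4.0838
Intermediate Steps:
Function('R')(V) = 8 (Function('R')(V) = Add(4, 4) = 8)
I = Rational(1, 6) (I = Mul(1, Pow(6, -1)) = Mul(1, Rational(1, 6)) = Rational(1, 6) ≈ 0.16667)
Function('d')(N) = Mul(Rational(1, 8), N) (Function('d')(N) = Mul(N, Pow(8, -1)) = Mul(N, Rational(1, 8)) = Mul(Rational(1, 8), N))
Pow(Add(Function('d')(I), 2), 2) = Pow(Add(Mul(Rational(1, 8), Rational(1, 6)), 2), 2) = Pow(Add(Rational(1, 48), 2), 2) = Pow(Rational(97, 48), 2) = Rational(9409, 2304)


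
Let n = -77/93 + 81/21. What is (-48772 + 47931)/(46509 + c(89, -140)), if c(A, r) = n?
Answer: -547491/30279331 ≈ -0.018081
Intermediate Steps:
n = 1972/651 (n = -77*1/93 + 81*(1/21) = -77/93 + 27/7 = 1972/651 ≈ 3.0292)
c(A, r) = 1972/651
(-48772 + 47931)/(46509 + c(89, -140)) = (-48772 + 47931)/(46509 + 1972/651) = -841/30279331/651 = -841*651/30279331 = -547491/30279331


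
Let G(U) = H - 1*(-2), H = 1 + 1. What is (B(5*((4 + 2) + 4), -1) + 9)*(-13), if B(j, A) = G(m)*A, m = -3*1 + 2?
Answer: -65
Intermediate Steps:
m = -1 (m = -3 + 2 = -1)
H = 2
G(U) = 4 (G(U) = 2 - 1*(-2) = 2 + 2 = 4)
B(j, A) = 4*A
(B(5*((4 + 2) + 4), -1) + 9)*(-13) = (4*(-1) + 9)*(-13) = (-4 + 9)*(-13) = 5*(-13) = -65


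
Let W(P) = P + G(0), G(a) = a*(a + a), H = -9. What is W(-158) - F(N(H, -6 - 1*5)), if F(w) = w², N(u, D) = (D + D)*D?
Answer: -58722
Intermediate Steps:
G(a) = 2*a² (G(a) = a*(2*a) = 2*a²)
N(u, D) = 2*D² (N(u, D) = (2*D)*D = 2*D²)
W(P) = P (W(P) = P + 2*0² = P + 2*0 = P + 0 = P)
W(-158) - F(N(H, -6 - 1*5)) = -158 - (2*(-6 - 1*5)²)² = -158 - (2*(-6 - 5)²)² = -158 - (2*(-11)²)² = -158 - (2*121)² = -158 - 1*242² = -158 - 1*58564 = -158 - 58564 = -58722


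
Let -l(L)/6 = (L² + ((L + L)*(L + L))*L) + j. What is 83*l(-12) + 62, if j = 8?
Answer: 3366542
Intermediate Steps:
l(L) = -48 - 24*L³ - 6*L² (l(L) = -6*((L² + ((L + L)*(L + L))*L) + 8) = -6*((L² + ((2*L)*(2*L))*L) + 8) = -6*((L² + (4*L²)*L) + 8) = -6*((L² + 4*L³) + 8) = -6*(8 + L² + 4*L³) = -48 - 24*L³ - 6*L²)
83*l(-12) + 62 = 83*(-48 - 24*(-12)³ - 6*(-12)²) + 62 = 83*(-48 - 24*(-1728) - 6*144) + 62 = 83*(-48 + 41472 - 864) + 62 = 83*40560 + 62 = 3366480 + 62 = 3366542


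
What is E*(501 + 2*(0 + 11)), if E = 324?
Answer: 169452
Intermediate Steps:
E*(501 + 2*(0 + 11)) = 324*(501 + 2*(0 + 11)) = 324*(501 + 2*11) = 324*(501 + 22) = 324*523 = 169452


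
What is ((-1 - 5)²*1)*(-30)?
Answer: -1080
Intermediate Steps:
((-1 - 5)²*1)*(-30) = ((-6)²*1)*(-30) = (36*1)*(-30) = 36*(-30) = -1080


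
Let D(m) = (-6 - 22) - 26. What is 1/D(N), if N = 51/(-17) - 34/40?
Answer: -1/54 ≈ -0.018519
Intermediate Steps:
N = -77/20 (N = 51*(-1/17) - 34*1/40 = -3 - 17/20 = -77/20 ≈ -3.8500)
D(m) = -54 (D(m) = -28 - 26 = -54)
1/D(N) = 1/(-54) = -1/54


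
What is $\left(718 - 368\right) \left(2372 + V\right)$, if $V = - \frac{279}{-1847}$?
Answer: $\frac{1533477050}{1847} \approx 8.3025 \cdot 10^{5}$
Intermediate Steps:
$V = \frac{279}{1847}$ ($V = \left(-279\right) \left(- \frac{1}{1847}\right) = \frac{279}{1847} \approx 0.15106$)
$\left(718 - 368\right) \left(2372 + V\right) = \left(718 - 368\right) \left(2372 + \frac{279}{1847}\right) = 350 \cdot \frac{4381363}{1847} = \frac{1533477050}{1847}$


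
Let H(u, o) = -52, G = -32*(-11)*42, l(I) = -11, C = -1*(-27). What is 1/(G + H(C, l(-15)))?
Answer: 1/14732 ≈ 6.7879e-5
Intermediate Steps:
C = 27
G = 14784 (G = 352*42 = 14784)
1/(G + H(C, l(-15))) = 1/(14784 - 52) = 1/14732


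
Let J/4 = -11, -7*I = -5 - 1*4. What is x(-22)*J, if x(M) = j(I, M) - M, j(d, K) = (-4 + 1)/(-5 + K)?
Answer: -8756/9 ≈ -972.89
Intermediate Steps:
I = 9/7 (I = -(-5 - 1*4)/7 = -(-5 - 4)/7 = -⅐*(-9) = 9/7 ≈ 1.2857)
j(d, K) = -3/(-5 + K)
J = -44 (J = 4*(-11) = -44)
x(M) = -M - 3/(-5 + M) (x(M) = -3/(-5 + M) - M = -M - 3/(-5 + M))
x(-22)*J = ((-3 - 1*(-22)*(-5 - 22))/(-5 - 22))*(-44) = ((-3 - 1*(-22)*(-27))/(-27))*(-44) = -(-3 - 594)/27*(-44) = -1/27*(-597)*(-44) = (199/9)*(-44) = -8756/9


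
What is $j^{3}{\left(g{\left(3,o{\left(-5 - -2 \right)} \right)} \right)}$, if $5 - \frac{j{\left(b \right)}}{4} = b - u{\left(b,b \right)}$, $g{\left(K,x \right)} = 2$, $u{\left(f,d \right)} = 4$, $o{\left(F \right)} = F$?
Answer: $21952$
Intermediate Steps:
$j{\left(b \right)} = 36 - 4 b$ ($j{\left(b \right)} = 20 - 4 \left(b - 4\right) = 20 - 4 \left(-4 + b\right) = 20 - \left(-16 + 4 b\right) = 36 - 4 b$)
$j^{3}{\left(g{\left(3,o{\left(-5 - -2 \right)} \right)} \right)} = \left(36 - 8\right)^{3} = 28^{3} = 21952$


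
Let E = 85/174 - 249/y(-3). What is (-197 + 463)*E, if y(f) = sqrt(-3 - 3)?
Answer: 11305/87 + 11039*I*sqrt(6) ≈ 129.94 + 27040.0*I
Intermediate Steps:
y(f) = I*sqrt(6) (y(f) = sqrt(-6) = I*sqrt(6))
E = 85/174 + 83*I*sqrt(6)/2 (E = 85/174 - 249*(-I*sqrt(6)/6) = 85*(1/174) - (-83)*I*sqrt(6)/2 = 85/174 + 83*I*sqrt(6)/2 ≈ 0.48851 + 101.65*I)
(-197 + 463)*E = (-197 + 463)*(85/174 + 83*I*sqrt(6)/2) = 266*(85/174 + 83*I*sqrt(6)/2) = 11305/87 + 11039*I*sqrt(6)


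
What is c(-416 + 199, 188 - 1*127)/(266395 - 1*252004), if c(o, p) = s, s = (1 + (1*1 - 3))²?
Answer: 1/14391 ≈ 6.9488e-5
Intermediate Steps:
s = 1 (s = (1 + (1 - 3))² = (1 - 2)² = (-1)² = 1)
c(o, p) = 1
c(-416 + 199, 188 - 1*127)/(266395 - 1*252004) = 1/(266395 - 1*252004) = 1/(266395 - 252004) = 1/14391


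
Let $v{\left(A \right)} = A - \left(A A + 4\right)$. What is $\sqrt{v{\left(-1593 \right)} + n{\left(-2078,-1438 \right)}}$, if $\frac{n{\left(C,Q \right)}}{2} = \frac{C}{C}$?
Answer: $2 i \sqrt{634811} \approx 1593.5 i$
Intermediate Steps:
$n{\left(C,Q \right)} = 2$ ($n{\left(C,Q \right)} = 2 \frac{C}{C} = 2 \cdot 1 = 2$)
$v{\left(A \right)} = -4 + A - A^{2}$ ($v{\left(A \right)} = A - \left(A^{2} + 4\right) = A - \left(4 + A^{2}\right) = -4 + A - A^{2}$)
$\sqrt{v{\left(-1593 \right)} + n{\left(-2078,-1438 \right)}} = \sqrt{\left(-4 - 1593 - \left(-1593\right)^{2}\right) + 2} = \sqrt{\left(-4 - 1593 - 2537649\right) + 2} = \sqrt{-2539246 + 2} = \sqrt{-2539244} = 2 i \sqrt{634811}$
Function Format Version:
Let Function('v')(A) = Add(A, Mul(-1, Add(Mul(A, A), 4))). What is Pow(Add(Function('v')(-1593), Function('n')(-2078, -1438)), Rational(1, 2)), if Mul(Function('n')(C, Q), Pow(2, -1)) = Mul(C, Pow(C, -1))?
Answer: Mul(2, I, Pow(634811, Rational(1, 2))) ≈ Mul(1593.5, I)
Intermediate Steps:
Function('n')(C, Q) = 2 (Function('n')(C, Q) = Mul(2, Mul(C, Pow(C, -1))) = Mul(2, 1) = 2)
Function('v')(A) = Add(-4, A, Mul(-1, Pow(A, 2))) (Function('v')(A) = Add(A, Mul(-1, Add(Pow(A, 2), 4))) = Add(A, Mul(-1, Add(4, Pow(A, 2)))) = Add(A, Add(-4, Mul(-1, Pow(A, 2)))) = Add(-4, A, Mul(-1, Pow(A, 2))))
Pow(Add(Function('v')(-1593), Function('n')(-2078, -1438)), Rational(1, 2)) = Pow(Add(Add(-4, -1593, Mul(-1, Pow(-1593, 2))), 2), Rational(1, 2)) = Pow(Add(Add(-4, -1593, Mul(-1, 2537649)), 2), Rational(1, 2)) = Pow(Add(Add(-4, -1593, -2537649), 2), Rational(1, 2)) = Pow(Add(-2539246, 2), Rational(1, 2)) = Pow(-2539244, Rational(1, 2)) = Mul(2, I, Pow(634811, Rational(1, 2)))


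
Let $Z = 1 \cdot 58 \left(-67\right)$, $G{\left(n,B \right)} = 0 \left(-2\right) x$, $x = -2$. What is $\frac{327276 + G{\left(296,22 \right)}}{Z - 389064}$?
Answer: $- \frac{163638}{196475} \approx -0.83287$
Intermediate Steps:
$G{\left(n,B \right)} = 0$ ($G{\left(n,B \right)} = 0 \left(-2\right) \left(-2\right) = 0 \left(-2\right) = 0$)
$Z = -3886$ ($Z = 58 \left(-67\right) = -3886$)
$\frac{327276 + G{\left(296,22 \right)}}{Z - 389064} = \frac{327276 + 0}{-3886 - 389064} = \frac{327276}{-392950} = 327276 \left(- \frac{1}{392950}\right) = - \frac{163638}{196475}$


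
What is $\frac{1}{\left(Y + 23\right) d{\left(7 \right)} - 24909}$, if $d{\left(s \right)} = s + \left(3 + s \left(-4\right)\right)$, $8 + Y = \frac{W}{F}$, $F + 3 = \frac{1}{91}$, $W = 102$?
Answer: $- \frac{4}{98259} \approx -4.0709 \cdot 10^{-5}$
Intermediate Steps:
$F = - \frac{272}{91}$ ($F = -3 + \frac{1}{91} = - \frac{272}{91} \approx -2.989$)
$Y = - \frac{337}{8}$ ($Y = -8 + \frac{102}{- \frac{272}{91}} = -8 + 102 \left(- \frac{91}{272}\right) = -8 - \frac{273}{8} = - \frac{337}{8} \approx -42.125$)
$d{\left(s \right)} = 3 - 3 s$ ($d{\left(s \right)} = s - \left(-3 + 4 s\right) = 3 - 3 s$)
$\frac{1}{\left(Y + 23\right) d{\left(7 \right)} - 24909} = \frac{1}{\left(- \frac{337}{8} + 23\right) \left(3 - 21\right) - 24909} = \frac{1}{- \frac{153 \left(3 - 21\right)}{8} - 24909} = \frac{1}{\left(- \frac{153}{8}\right) \left(-18\right) - 24909} = \frac{1}{\frac{1377}{4} - 24909} = \frac{1}{- \frac{98259}{4}} = - \frac{4}{98259}$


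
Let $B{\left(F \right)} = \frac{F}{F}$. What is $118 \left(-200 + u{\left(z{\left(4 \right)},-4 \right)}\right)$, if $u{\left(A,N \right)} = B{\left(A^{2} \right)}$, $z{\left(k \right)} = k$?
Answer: $-23482$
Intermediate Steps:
$B{\left(F \right)} = 1$
$u{\left(A,N \right)} = 1$
$118 \left(-200 + u{\left(z{\left(4 \right)},-4 \right)}\right) = 118 \left(-200 + 1\right) = 118 \left(-199\right) = -23482$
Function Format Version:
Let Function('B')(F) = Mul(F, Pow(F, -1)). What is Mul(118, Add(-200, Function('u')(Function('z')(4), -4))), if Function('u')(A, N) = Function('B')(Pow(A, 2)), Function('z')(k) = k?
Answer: -23482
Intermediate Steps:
Function('B')(F) = 1
Function('u')(A, N) = 1
Mul(118, Add(-200, Function('u')(Function('z')(4), -4))) = Mul(118, Add(-200, 1)) = Mul(118, -199) = -23482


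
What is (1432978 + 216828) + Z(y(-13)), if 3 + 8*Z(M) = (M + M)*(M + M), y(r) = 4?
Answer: 13198509/8 ≈ 1.6498e+6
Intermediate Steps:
Z(M) = -3/8 + M²/2 (Z(M) = -3/8 + ((M + M)*(M + M))/8 = -3/8 + ((2*M)*(2*M))/8 = -3/8 + (4*M²)/8 = -3/8 + M²/2)
(1432978 + 216828) + Z(y(-13)) = (1432978 + 216828) + (-3/8 + (½)*4²) = 1649806 + (-3/8 + (½)*16) = 1649806 + (-3/8 + 8) = 1649806 + 61/8 = 13198509/8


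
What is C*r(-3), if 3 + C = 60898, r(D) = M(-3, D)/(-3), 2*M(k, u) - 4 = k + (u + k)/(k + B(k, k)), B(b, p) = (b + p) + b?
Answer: -60895/4 ≈ -15224.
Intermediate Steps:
B(b, p) = p + 2*b
M(k, u) = 2 + k/2 + (k + u)/(8*k) (M(k, u) = 2 + (k + (u + k)/(k + (k + 2*k)))/2 = 2 + (k + (k + u)/(k + 3*k))/2 = 2 + (k + (k + u)/((4*k)))/2 = 2 + (k + (k + u)*(1/(4*k)))/2 = 2 + (k + (k + u)/(4*k))/2 = 2 + (k/2 + (k + u)/(8*k)) = 2 + k/2 + (k + u)/(8*k))
r(D) = -5/24 + D/72 (r(D) = (17/8 + (½)*(-3) + (⅛)*D/(-3))/(-3) = (17/8 - 3/2 + (⅛)*D*(-⅓))*(-⅓) = (17/8 - 3/2 - D/24)*(-⅓) = (5/8 - D/24)*(-⅓) = -5/24 + D/72)
C = 60895 (C = -3 + 60898 = 60895)
C*r(-3) = 60895*(-5/24 + (1/72)*(-3)) = 60895*(-5/24 - 1/24) = 60895*(-¼) = -60895/4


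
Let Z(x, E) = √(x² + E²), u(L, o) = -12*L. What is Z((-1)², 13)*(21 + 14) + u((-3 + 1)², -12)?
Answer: -48 + 35*√170 ≈ 408.34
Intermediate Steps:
Z(x, E) = √(E² + x²)
Z((-1)², 13)*(21 + 14) + u((-3 + 1)², -12) = √(13² + ((-1)²)²)*(21 + 14) - 12*(-3 + 1)² = √(169 + 1²)*35 - 12*(-2)² = √(169 + 1)*35 - 12*4 = √170*35 - 48 = 35*√170 - 48 = -48 + 35*√170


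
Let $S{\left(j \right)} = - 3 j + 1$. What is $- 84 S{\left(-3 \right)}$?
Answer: $-840$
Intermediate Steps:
$S{\left(j \right)} = 1 - 3 j$
$- 84 S{\left(-3 \right)} = - 84 \left(1 - -9\right) = - 84 \left(1 + 9\right) = \left(-84\right) 10 = -840$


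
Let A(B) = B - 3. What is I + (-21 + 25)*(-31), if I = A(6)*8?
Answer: -100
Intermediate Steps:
A(B) = -3 + B
I = 24 (I = (-3 + 6)*8 = 3*8 = 24)
I + (-21 + 25)*(-31) = 24 + (-21 + 25)*(-31) = 24 + 4*(-31) = 24 - 124 = -100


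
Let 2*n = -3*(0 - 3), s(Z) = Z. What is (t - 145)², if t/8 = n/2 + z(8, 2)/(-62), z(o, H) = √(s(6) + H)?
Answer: 15500097/961 + 2032*√2/31 ≈ 16222.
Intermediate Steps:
z(o, H) = √(6 + H)
n = 9/2 (n = (-3*(0 - 3))/2 = (-3*(-3))/2 = (½)*9 = 9/2 ≈ 4.5000)
t = 18 - 8*√2/31 (t = 8*((9/2)/2 + √(6 + 2)/(-62)) = 8*((9/2)*(½) + √8*(-1/62)) = 8*(9/4 + (2*√2)*(-1/62)) = 8*(9/4 - √2/31) = 18 - 8*√2/31 ≈ 17.635)
(t - 145)² = ((18 - 8*√2/31) - 145)² = (-127 - 8*√2/31)²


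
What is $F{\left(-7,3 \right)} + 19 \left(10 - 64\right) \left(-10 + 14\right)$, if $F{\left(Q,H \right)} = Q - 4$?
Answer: $-4115$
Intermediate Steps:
$F{\left(Q,H \right)} = -4 + Q$
$F{\left(-7,3 \right)} + 19 \left(10 - 64\right) \left(-10 + 14\right) = \left(-4 - 7\right) + 19 \left(10 - 64\right) \left(-10 + 14\right) = -11 + 19 \left(\left(-54\right) 4\right) = -11 + 19 \left(-216\right) = -11 - 4104 = -4115$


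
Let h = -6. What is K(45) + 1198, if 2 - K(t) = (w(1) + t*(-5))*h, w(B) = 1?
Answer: -144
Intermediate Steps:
K(t) = 8 - 30*t (K(t) = 2 - (1 + t*(-5))*(-6) = 2 - (1 - 5*t)*(-6) = 2 - (-6 + 30*t) = 2 + (6 - 30*t) = 8 - 30*t)
K(45) + 1198 = (8 - 30*45) + 1198 = (8 - 1350) + 1198 = -1342 + 1198 = -144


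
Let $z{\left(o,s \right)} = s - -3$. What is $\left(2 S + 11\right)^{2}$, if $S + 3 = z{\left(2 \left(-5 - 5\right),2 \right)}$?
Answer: $225$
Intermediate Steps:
$z{\left(o,s \right)} = 3 + s$ ($z{\left(o,s \right)} = s + 3 = 3 + s$)
$S = 2$ ($S = -3 + \left(3 + 2\right) = -3 + 5 = 2$)
$\left(2 S + 11\right)^{2} = \left(2 \cdot 2 + 11\right)^{2} = \left(4 + 11\right)^{2} = 15^{2} = 225$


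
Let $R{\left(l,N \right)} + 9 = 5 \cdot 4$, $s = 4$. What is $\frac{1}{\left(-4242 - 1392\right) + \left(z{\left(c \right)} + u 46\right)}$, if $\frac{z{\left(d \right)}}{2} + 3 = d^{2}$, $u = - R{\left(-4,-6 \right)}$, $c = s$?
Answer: $- \frac{1}{6114} \approx -0.00016356$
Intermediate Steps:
$R{\left(l,N \right)} = 11$ ($R{\left(l,N \right)} = -9 + 5 \cdot 4 = -9 + 20 = 11$)
$c = 4$
$u = -11$ ($u = \left(-1\right) 11 = -11$)
$z{\left(d \right)} = -6 + 2 d^{2}$
$\frac{1}{\left(-4242 - 1392\right) + \left(z{\left(c \right)} + u 46\right)} = \frac{1}{\left(-4242 - 1392\right) - \left(512 - 32\right)} = \frac{1}{\left(-4242 - 1392\right) + \left(\left(-6 + 2 \cdot 16\right) - 506\right)} = \frac{1}{-5634 + \left(\left(-6 + 32\right) - 506\right)} = \frac{1}{-5634 + \left(26 - 506\right)} = \frac{1}{-5634 - 480} = \frac{1}{-6114} = - \frac{1}{6114}$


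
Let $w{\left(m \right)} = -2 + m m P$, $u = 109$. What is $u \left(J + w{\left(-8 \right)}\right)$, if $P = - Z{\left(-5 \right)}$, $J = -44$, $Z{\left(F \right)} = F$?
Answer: $29866$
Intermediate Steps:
$P = 5$ ($P = \left(-1\right) \left(-5\right) = 5$)
$w{\left(m \right)} = -2 + 5 m^{2}$ ($w{\left(m \right)} = -2 + m m 5 = -2 + m^{2} \cdot 5 = -2 + 5 m^{2}$)
$u \left(J + w{\left(-8 \right)}\right) = 109 \left(-44 - \left(2 - 5 \left(-8\right)^{2}\right)\right) = 109 \left(-44 + \left(-2 + 5 \cdot 64\right)\right) = 109 \left(-44 + \left(-2 + 320\right)\right) = 109 \left(-44 + 318\right) = 109 \cdot 274 = 29866$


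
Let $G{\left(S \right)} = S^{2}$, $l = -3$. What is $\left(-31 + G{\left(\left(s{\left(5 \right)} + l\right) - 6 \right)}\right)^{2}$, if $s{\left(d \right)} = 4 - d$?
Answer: $4761$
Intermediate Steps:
$\left(-31 + G{\left(\left(s{\left(5 \right)} + l\right) - 6 \right)}\right)^{2} = \left(-31 + \left(\left(\left(4 - 5\right) - 3\right) - 6\right)^{2}\right)^{2} = \left(-31 + \left(\left(-1 - 3\right) - 6\right)^{2}\right)^{2} = \left(-31 + \left(-4 - 6\right)^{2}\right)^{2} = \left(-31 + \left(-10\right)^{2}\right)^{2} = \left(-31 + 100\right)^{2} = 69^{2} = 4761$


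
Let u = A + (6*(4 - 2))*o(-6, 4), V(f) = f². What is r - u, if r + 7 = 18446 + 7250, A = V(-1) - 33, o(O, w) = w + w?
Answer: 25625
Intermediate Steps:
o(O, w) = 2*w
A = -32 (A = (-1)² - 33 = 1 - 33 = -32)
u = 64 (u = -32 + (6*(4 - 2))*(2*4) = -32 + (6*2)*8 = -32 + 12*8 = -32 + 96 = 64)
r = 25689 (r = -7 + (18446 + 7250) = -7 + 25696 = 25689)
r - u = 25689 - 1*64 = 25689 - 64 = 25625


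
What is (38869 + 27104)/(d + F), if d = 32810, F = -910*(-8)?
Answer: 65973/40090 ≈ 1.6456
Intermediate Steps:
F = 7280
(38869 + 27104)/(d + F) = (38869 + 27104)/(32810 + 7280) = 65973/40090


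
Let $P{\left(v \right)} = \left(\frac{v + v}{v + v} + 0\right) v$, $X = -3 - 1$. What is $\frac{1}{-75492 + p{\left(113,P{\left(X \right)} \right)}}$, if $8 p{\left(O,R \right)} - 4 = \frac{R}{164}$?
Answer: $- \frac{328}{24761213} \approx -1.3247 \cdot 10^{-5}$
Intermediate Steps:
$X = -4$
$P{\left(v \right)} = v$ ($P{\left(v \right)} = \left(\frac{2 v}{2 v} + 0\right) v = \left(2 v \frac{1}{2 v} + 0\right) v = \left(1 + 0\right) v = 1 v = v$)
$p{\left(O,R \right)} = \frac{1}{2} + \frac{R}{1312}$ ($p{\left(O,R \right)} = \frac{1}{2} + \frac{R \frac{1}{164}}{8} = \frac{1}{2} + \frac{\frac{1}{164} R}{8} = \frac{1}{2} + \frac{R}{1312}$)
$\frac{1}{-75492 + p{\left(113,P{\left(X \right)} \right)}} = \frac{1}{-75492 + \left(\frac{1}{2} + \frac{1}{1312} \left(-4\right)\right)} = \frac{1}{-75492 + \left(\frac{1}{2} - \frac{1}{328}\right)} = \frac{1}{-75492 + \frac{163}{328}} = \frac{1}{- \frac{24761213}{328}} = - \frac{328}{24761213}$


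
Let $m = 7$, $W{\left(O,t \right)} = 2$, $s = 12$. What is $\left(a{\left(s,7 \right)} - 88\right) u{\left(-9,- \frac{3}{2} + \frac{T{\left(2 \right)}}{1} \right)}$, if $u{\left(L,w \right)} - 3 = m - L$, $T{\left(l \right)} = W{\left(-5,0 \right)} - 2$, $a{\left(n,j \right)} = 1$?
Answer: $-1653$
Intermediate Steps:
$T{\left(l \right)} = 0$ ($T{\left(l \right)} = 2 - 2 = 0$)
$u{\left(L,w \right)} = 10 - L$ ($u{\left(L,w \right)} = 3 - \left(-7 + L\right) = 10 - L$)
$\left(a{\left(s,7 \right)} - 88\right) u{\left(-9,- \frac{3}{2} + \frac{T{\left(2 \right)}}{1} \right)} = \left(1 - 88\right) \left(10 - -9\right) = - 87 \left(10 + 9\right) = \left(-87\right) 19 = -1653$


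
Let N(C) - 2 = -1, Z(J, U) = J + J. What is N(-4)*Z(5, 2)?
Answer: 10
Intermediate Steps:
Z(J, U) = 2*J
N(C) = 1 (N(C) = 2 - 1 = 1)
N(-4)*Z(5, 2) = 1*(2*5) = 1*10 = 10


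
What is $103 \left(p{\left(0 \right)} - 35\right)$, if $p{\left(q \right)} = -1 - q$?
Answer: $-3708$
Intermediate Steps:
$103 \left(p{\left(0 \right)} - 35\right) = 103 \left(\left(-1 - 0\right) - 35\right) = 103 \left(\left(-1 + 0\right) - 35\right) = 103 \left(-1 - 35\right) = 103 \left(-36\right) = -3708$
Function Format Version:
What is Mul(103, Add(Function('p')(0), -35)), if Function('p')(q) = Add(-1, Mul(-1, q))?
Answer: -3708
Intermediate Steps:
Mul(103, Add(Function('p')(0), -35)) = Mul(103, Add(Add(-1, Mul(-1, 0)), -35)) = Mul(103, Add(Add(-1, 0), -35)) = Mul(103, Add(-1, -35)) = Mul(103, -36) = -3708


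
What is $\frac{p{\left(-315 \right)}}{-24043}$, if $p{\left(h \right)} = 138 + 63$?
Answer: $- \frac{201}{24043} \approx -0.00836$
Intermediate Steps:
$p{\left(h \right)} = 201$
$\frac{p{\left(-315 \right)}}{-24043} = \frac{201}{-24043} = 201 \left(- \frac{1}{24043}\right) = - \frac{201}{24043}$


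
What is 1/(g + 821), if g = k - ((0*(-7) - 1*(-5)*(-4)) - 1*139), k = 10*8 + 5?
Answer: 1/1065 ≈ 0.00093897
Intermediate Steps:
k = 85 (k = 80 + 5 = 85)
g = 244 (g = 85 - ((0*(-7) - 1*(-5)*(-4)) - 1*139) = 85 - ((0 + 5*(-4)) - 139) = 85 - ((0 - 20) - 139) = 85 - (-20 - 139) = 85 - 1*(-159) = 85 + 159 = 244)
1/(g + 821) = 1/(244 + 821) = 1/1065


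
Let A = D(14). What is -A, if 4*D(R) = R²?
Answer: -49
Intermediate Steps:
D(R) = R²/4
A = 49 (A = (¼)*14² = (¼)*196 = 49)
-A = -1*49 = -49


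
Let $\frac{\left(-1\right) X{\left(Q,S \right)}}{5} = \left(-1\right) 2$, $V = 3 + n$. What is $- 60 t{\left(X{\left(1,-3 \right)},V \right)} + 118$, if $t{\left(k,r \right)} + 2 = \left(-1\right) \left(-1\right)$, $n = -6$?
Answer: $178$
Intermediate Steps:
$V = -3$ ($V = 3 - 6 = -3$)
$X{\left(Q,S \right)} = 10$ ($X{\left(Q,S \right)} = - 5 \left(\left(-1\right) 2\right) = \left(-5\right) \left(-2\right) = 10$)
$t{\left(k,r \right)} = -1$ ($t{\left(k,r \right)} = -2 - -1 = -2 + 1 = -1$)
$- 60 t{\left(X{\left(1,-3 \right)},V \right)} + 118 = \left(-60\right) \left(-1\right) + 118 = 60 + 118 = 178$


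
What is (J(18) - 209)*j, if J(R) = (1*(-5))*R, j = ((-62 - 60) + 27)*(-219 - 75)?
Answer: -8351070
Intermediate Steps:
j = 27930 (j = (-122 + 27)*(-294) = -95*(-294) = 27930)
J(R) = -5*R
(J(18) - 209)*j = (-5*18 - 209)*27930 = (-90 - 209)*27930 = -299*27930 = -8351070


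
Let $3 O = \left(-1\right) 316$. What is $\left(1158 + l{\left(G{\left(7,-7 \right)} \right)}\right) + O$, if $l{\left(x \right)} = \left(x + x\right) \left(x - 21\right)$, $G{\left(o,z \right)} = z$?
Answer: $\frac{4334}{3} \approx 1444.7$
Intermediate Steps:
$O = - \frac{316}{3}$ ($O = \frac{\left(-1\right) 316}{3} = \frac{1}{3} \left(-316\right) = - \frac{316}{3} \approx -105.33$)
$l{\left(x \right)} = 2 x \left(-21 + x\right)$
$\left(1158 + l{\left(G{\left(7,-7 \right)} \right)}\right) + O = \left(1158 + 2 \left(-7\right) \left(-21 - 7\right)\right) - \frac{316}{3} = \left(1158 + 2 \left(-7\right) \left(-28\right)\right) - \frac{316}{3} = \left(1158 + 392\right) - \frac{316}{3} = 1550 - \frac{316}{3} = \frac{4334}{3}$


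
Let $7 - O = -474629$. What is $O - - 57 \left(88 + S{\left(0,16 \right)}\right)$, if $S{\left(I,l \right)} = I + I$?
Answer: $479652$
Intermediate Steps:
$O = 474636$ ($O = 7 - -474629 = 7 + 474629 = 474636$)
$S{\left(I,l \right)} = 2 I$
$O - - 57 \left(88 + S{\left(0,16 \right)}\right) = 474636 - - 57 \left(88 + 2 \cdot 0\right) = 474636 - - 57 \left(88 + 0\right) = 474636 - \left(-57\right) 88 = 474636 - -5016 = 474636 + 5016 = 479652$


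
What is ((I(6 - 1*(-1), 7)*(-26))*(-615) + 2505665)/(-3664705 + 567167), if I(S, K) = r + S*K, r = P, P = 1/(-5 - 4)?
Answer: -9862195/9292614 ≈ -1.0613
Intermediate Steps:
P = -⅑ (P = 1/(-9) = -⅑ ≈ -0.11111)
r = -⅑ ≈ -0.11111
I(S, K) = -⅑ + K*S (I(S, K) = -⅑ + S*K = -⅑ + K*S)
((I(6 - 1*(-1), 7)*(-26))*(-615) + 2505665)/(-3664705 + 567167) = (((-⅑ + 7*(6 - 1*(-1)))*(-26))*(-615) + 2505665)/(-3664705 + 567167) = (((-⅑ + 7*(6 + 1))*(-26))*(-615) + 2505665)/(-3097538) = (((-⅑ + 7*7)*(-26))*(-615) + 2505665)*(-1/3097538) = (((-⅑ + 49)*(-26))*(-615) + 2505665)*(-1/3097538) = (((440/9)*(-26))*(-615) + 2505665)*(-1/3097538) = (-11440/9*(-615) + 2505665)*(-1/3097538) = (2345200/3 + 2505665)*(-1/3097538) = (9862195/3)*(-1/3097538) = -9862195/9292614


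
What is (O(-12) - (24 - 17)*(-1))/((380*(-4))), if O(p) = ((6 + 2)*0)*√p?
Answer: -7/1520 ≈ -0.0046053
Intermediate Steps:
O(p) = 0 (O(p) = (8*0)*√p = 0*√p = 0)
(O(-12) - (24 - 17)*(-1))/((380*(-4))) = (0 - (24 - 17)*(-1))/((380*(-4))) = (0 - 7*(-1))/(-1520) = (0 - 1*(-7))*(-1/1520) = (0 + 7)*(-1/1520) = 7*(-1/1520) = -7/1520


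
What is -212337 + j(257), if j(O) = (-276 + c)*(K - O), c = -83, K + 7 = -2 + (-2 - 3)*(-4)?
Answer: -124023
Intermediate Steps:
K = 11 (K = -7 + (-2 + (-2 - 3)*(-4)) = -7 + (-2 - 5*(-4)) = -7 + (-2 + 20) = -7 + 18 = 11)
j(O) = -3949 + 359*O (j(O) = (-276 - 83)*(11 - O) = -359*(11 - O) = -3949 + 359*O)
-212337 + j(257) = -212337 + (-3949 + 359*257) = -212337 + (-3949 + 92263) = -212337 + 88314 = -124023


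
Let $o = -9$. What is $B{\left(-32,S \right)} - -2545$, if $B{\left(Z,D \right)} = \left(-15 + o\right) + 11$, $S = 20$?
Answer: $2532$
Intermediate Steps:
$B{\left(Z,D \right)} = -13$ ($B{\left(Z,D \right)} = \left(-15 - 9\right) + 11 = -24 + 11 = -13$)
$B{\left(-32,S \right)} - -2545 = -13 - -2545 = -13 + 2545 = 2532$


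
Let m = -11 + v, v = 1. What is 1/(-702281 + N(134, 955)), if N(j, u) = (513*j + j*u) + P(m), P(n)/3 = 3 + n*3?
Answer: -1/505650 ≈ -1.9777e-6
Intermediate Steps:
m = -10 (m = -11 + 1 = -10)
P(n) = 9 + 9*n (P(n) = 3*(3 + n*3) = 3*(3 + 3*n) = 9 + 9*n)
N(j, u) = -81 + 513*j + j*u (N(j, u) = (513*j + j*u) + (9 + 9*(-10)) = (513*j + j*u) + (9 - 90) = (513*j + j*u) - 81 = -81 + 513*j + j*u)
1/(-702281 + N(134, 955)) = 1/(-702281 + (-81 + 513*134 + 134*955)) = 1/(-702281 + (-81 + 68742 + 127970)) = 1/(-702281 + 196631) = 1/(-505650) = -1/505650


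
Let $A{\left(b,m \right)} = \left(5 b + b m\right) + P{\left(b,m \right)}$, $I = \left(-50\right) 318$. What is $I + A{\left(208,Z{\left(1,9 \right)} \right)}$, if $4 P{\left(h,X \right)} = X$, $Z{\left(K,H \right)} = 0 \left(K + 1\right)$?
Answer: $-14860$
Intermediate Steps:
$Z{\left(K,H \right)} = 0$ ($Z{\left(K,H \right)} = 0 \left(1 + K\right) = 0$)
$I = -15900$
$P{\left(h,X \right)} = \frac{X}{4}$
$A{\left(b,m \right)} = 5 b + \frac{m}{4} + b m$ ($A{\left(b,m \right)} = \left(5 b + b m\right) + \frac{m}{4} = 5 b + \frac{m}{4} + b m$)
$I + A{\left(208,Z{\left(1,9 \right)} \right)} = -15900 + \left(5 \cdot 208 + \frac{1}{4} \cdot 0 + 208 \cdot 0\right) = -15900 + \left(1040 + 0 + 0\right) = -15900 + 1040 = -14860$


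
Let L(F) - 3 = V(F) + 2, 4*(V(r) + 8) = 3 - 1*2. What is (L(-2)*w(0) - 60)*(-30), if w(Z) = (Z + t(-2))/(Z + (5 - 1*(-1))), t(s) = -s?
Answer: 3655/2 ≈ 1827.5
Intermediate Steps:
V(r) = -31/4 (V(r) = -8 + (3 - 1*2)/4 = -8 + (3 - 2)/4 = -8 + (¼)*1 = -8 + ¼ = -31/4)
w(Z) = (2 + Z)/(6 + Z) (w(Z) = (Z - 1*(-2))/(Z + (5 - 1*(-1))) = (Z + 2)/(Z + (5 + 1)) = (2 + Z)/(Z + 6) = (2 + Z)/(6 + Z))
L(F) = -11/4 (L(F) = 3 + (-31/4 + 2) = 3 - 23/4 = -11/4)
(L(-2)*w(0) - 60)*(-30) = (-11*(2 + 0)/(4*(6 + 0)) - 60)*(-30) = (-11*2/(4*6) - 60)*(-30) = (-11*2/24 - 60)*(-30) = (-11/4*⅓ - 60)*(-30) = (-11/12 - 60)*(-30) = -731/12*(-30) = 3655/2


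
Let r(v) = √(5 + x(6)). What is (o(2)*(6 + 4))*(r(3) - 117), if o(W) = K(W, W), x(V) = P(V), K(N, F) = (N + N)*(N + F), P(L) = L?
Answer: -18720 + 160*√11 ≈ -18189.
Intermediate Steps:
K(N, F) = 2*N*(F + N) (K(N, F) = (2*N)*(F + N) = 2*N*(F + N))
x(V) = V
o(W) = 4*W² (o(W) = 2*W*(W + W) = 2*W*(2*W) = 4*W²)
r(v) = √11 (r(v) = √(5 + 6) = √11)
(o(2)*(6 + 4))*(r(3) - 117) = ((4*2²)*(6 + 4))*(√11 - 117) = ((4*4)*10)*(-117 + √11) = (16*10)*(-117 + √11) = 160*(-117 + √11) = -18720 + 160*√11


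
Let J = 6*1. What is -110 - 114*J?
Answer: -794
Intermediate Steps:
J = 6
-110 - 114*J = -110 - 114*6 = -110 - 684 = -794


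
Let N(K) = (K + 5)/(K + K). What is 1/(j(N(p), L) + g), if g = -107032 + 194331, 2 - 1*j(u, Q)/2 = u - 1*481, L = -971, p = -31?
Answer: 31/2736189 ≈ 1.1330e-5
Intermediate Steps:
N(K) = (5 + K)/(2*K) (N(K) = (5 + K)/((2*K)) = (5 + K)*(1/(2*K)) = (5 + K)/(2*K))
j(u, Q) = 966 - 2*u (j(u, Q) = 4 - 2*(u - 1*481) = 4 - 2*(u - 481) = 4 - 2*(-481 + u) = 4 + (962 - 2*u) = 966 - 2*u)
g = 87299
1/(j(N(p), L) + g) = 1/((966 - (5 - 31)/(-31)) + 87299) = 1/((966 - (-1)*(-26)/31) + 87299) = 1/((966 - 2*13/31) + 87299) = 1/((966 - 26/31) + 87299) = 1/(29920/31 + 87299) = 1/(2736189/31) = 31/2736189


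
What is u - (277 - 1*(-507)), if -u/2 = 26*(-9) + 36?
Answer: -388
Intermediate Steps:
u = 396 (u = -2*(26*(-9) + 36) = -2*(-234 + 36) = -2*(-198) = 396)
u - (277 - 1*(-507)) = 396 - (277 - 1*(-507)) = 396 - (277 + 507) = 396 - 1*784 = 396 - 784 = -388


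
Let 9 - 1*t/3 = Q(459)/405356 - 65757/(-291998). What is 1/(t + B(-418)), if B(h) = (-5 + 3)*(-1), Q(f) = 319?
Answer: 1207787156/34207006855 ≈ 0.035308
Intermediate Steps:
B(h) = 2 (B(h) = -2*(-1) = 2)
t = 31791432543/1207787156 (t = 27 - 3*(319/405356 - 65757/(-291998)) = 27 - 3*(319*(1/405356) - 65757*(-1/291998)) = 27 - 3*(319/405356 + 65757/291998) = 27 - 3*272940223/1207787156 = 27 - 818820669/1207787156 = 31791432543/1207787156 ≈ 26.322)
1/(t + B(-418)) = 1/(31791432543/1207787156 + 2) = 1/(34207006855/1207787156) = 1207787156/34207006855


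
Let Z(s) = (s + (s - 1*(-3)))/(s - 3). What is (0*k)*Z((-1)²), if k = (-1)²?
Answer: 0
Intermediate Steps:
Z(s) = (3 + 2*s)/(-3 + s) (Z(s) = (s + (s + 3))/(-3 + s) = (s + (3 + s))/(-3 + s) = (3 + 2*s)/(-3 + s))
k = 1
(0*k)*Z((-1)²) = (0*1)*((3 + 2*(-1)²)/(-3 + (-1)²)) = 0*((3 + 2*1)/(-3 + 1)) = 0*((3 + 2)/(-2)) = 0*(-½*5) = 0*(-5/2) = 0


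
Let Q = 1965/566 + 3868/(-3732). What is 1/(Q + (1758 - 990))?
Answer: 528078/406849927 ≈ 0.0012980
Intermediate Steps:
Q = 1286023/528078 (Q = 1965*(1/566) + 3868*(-1/3732) = 1965/566 - 967/933 = 1286023/528078 ≈ 2.4353)
1/(Q + (1758 - 990)) = 1/(1286023/528078 + (1758 - 990)) = 1/(1286023/528078 + 768) = 1/(406849927/528078) = 528078/406849927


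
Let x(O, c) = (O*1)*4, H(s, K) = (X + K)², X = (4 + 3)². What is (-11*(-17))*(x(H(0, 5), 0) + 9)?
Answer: 2182851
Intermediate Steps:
X = 49 (X = 7² = 49)
H(s, K) = (49 + K)²
x(O, c) = 4*O (x(O, c) = O*4 = 4*O)
(-11*(-17))*(x(H(0, 5), 0) + 9) = (-11*(-17))*(4*(49 + 5)² + 9) = 187*(4*54² + 9) = 187*(4*2916 + 9) = 187*(11664 + 9) = 187*11673 = 2182851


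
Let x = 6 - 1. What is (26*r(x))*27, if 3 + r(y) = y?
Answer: 1404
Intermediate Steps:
x = 5
r(y) = -3 + y
(26*r(x))*27 = (26*(-3 + 5))*27 = (26*2)*27 = 52*27 = 1404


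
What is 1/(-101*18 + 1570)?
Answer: -1/248 ≈ -0.0040323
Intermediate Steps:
1/(-101*18 + 1570) = 1/(-1818 + 1570) = 1/(-248) = -1/248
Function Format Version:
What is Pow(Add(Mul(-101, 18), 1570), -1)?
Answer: Rational(-1, 248) ≈ -0.0040323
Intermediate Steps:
Pow(Add(Mul(-101, 18), 1570), -1) = Pow(Add(-1818, 1570), -1) = Pow(-248, -1) = Rational(-1, 248)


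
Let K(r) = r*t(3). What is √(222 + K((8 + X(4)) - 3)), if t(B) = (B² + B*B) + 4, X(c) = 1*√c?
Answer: 2*√94 ≈ 19.391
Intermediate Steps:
X(c) = √c
t(B) = 4 + 2*B² (t(B) = (B² + B²) + 4 = 2*B² + 4 = 4 + 2*B²)
K(r) = 22*r (K(r) = r*(4 + 2*3²) = r*(4 + 2*9) = r*(4 + 18) = r*22 = 22*r)
√(222 + K((8 + X(4)) - 3)) = √(222 + 22*((8 + √4) - 3)) = √(222 + 22*((8 + 2) - 3)) = √(222 + 22*(10 - 3)) = √(222 + 22*7) = √(222 + 154) = √376 = 2*√94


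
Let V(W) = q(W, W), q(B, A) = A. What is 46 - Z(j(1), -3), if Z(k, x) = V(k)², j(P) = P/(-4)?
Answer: 735/16 ≈ 45.938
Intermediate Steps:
V(W) = W
j(P) = -P/4 (j(P) = P*(-¼) = -P/4)
Z(k, x) = k²
46 - Z(j(1), -3) = 46 - (-¼*1)² = 46 - (-¼)² = 46 - 1*1/16 = 46 - 1/16 = 735/16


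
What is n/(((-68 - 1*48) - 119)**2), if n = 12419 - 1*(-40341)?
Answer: 10552/11045 ≈ 0.95536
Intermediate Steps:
n = 52760 (n = 12419 + 40341 = 52760)
n/(((-68 - 1*48) - 119)**2) = 52760/(((-68 - 1*48) - 119)**2) = 52760/(((-68 - 48) - 119)**2) = 52760/((-116 - 119)**2) = 52760/((-235)**2) = 52760/55225 = 52760*(1/55225) = 10552/11045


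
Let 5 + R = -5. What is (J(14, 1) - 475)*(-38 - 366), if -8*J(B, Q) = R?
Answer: 191395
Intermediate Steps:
R = -10 (R = -5 - 5 = -10)
J(B, Q) = 5/4 (J(B, Q) = -⅛*(-10) = 5/4)
(J(14, 1) - 475)*(-38 - 366) = (5/4 - 475)*(-38 - 366) = -1895/4*(-404) = 191395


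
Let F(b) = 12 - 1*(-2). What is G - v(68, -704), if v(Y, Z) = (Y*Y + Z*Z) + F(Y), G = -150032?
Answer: -650286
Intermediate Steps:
F(b) = 14 (F(b) = 12 + 2 = 14)
v(Y, Z) = 14 + Y² + Z² (v(Y, Z) = (Y*Y + Z*Z) + 14 = (Y² + Z²) + 14 = 14 + Y² + Z²)
G - v(68, -704) = -150032 - (14 + 68² + (-704)²) = -150032 - (14 + 4624 + 495616) = -150032 - 1*500254 = -150032 - 500254 = -650286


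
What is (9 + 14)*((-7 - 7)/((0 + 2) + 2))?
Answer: -161/2 ≈ -80.500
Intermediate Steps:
(9 + 14)*((-7 - 7)/((0 + 2) + 2)) = 23*(-14/(2 + 2)) = 23*(-14/4) = 23*(-14*1/4) = 23*(-7/2) = -161/2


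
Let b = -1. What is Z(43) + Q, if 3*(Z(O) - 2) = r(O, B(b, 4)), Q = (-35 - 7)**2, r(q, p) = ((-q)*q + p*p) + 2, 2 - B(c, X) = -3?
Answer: 3476/3 ≈ 1158.7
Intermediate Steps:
B(c, X) = 5 (B(c, X) = 2 - 1*(-3) = 2 + 3 = 5)
r(q, p) = 2 + p**2 - q**2 (r(q, p) = (-q**2 + p**2) + 2 = (p**2 - q**2) + 2 = 2 + p**2 - q**2)
Q = 1764 (Q = (-42)**2 = 1764)
Z(O) = 11 - O**2/3 (Z(O) = 2 + (2 + 5**2 - O**2)/3 = 2 + (2 + 25 - O**2)/3 = 2 + (27 - O**2)/3 = 2 + (9 - O**2/3) = 11 - O**2/3)
Z(43) + Q = (11 - 1/3*43**2) + 1764 = (11 - 1/3*1849) + 1764 = (11 - 1849/3) + 1764 = -1816/3 + 1764 = 3476/3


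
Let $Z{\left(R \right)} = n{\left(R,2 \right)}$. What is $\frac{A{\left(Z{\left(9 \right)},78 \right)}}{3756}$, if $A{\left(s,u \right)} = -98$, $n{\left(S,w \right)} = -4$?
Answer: $- \frac{49}{1878} \approx -0.026092$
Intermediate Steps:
$Z{\left(R \right)} = -4$
$\frac{A{\left(Z{\left(9 \right)},78 \right)}}{3756} = - \frac{98}{3756} = \left(-98\right) \frac{1}{3756} = - \frac{49}{1878}$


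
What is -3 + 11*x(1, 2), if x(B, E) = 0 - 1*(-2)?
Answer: 19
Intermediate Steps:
x(B, E) = 2 (x(B, E) = 0 + 2 = 2)
-3 + 11*x(1, 2) = -3 + 11*2 = -3 + 22 = 19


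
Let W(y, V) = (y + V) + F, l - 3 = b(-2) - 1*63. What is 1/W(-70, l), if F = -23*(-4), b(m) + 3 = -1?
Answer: -1/42 ≈ -0.023810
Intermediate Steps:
b(m) = -4 (b(m) = -3 - 1 = -4)
F = 92
l = -64 (l = 3 + (-4 - 1*63) = 3 + (-4 - 63) = 3 - 67 = -64)
W(y, V) = 92 + V + y (W(y, V) = (y + V) + 92 = (V + y) + 92 = 92 + V + y)
1/W(-70, l) = 1/(92 - 64 - 70) = 1/(-42) = -1/42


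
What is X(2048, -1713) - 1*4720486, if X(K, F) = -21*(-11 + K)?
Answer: -4763263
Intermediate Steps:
X(K, F) = 231 - 21*K
X(2048, -1713) - 1*4720486 = (231 - 21*2048) - 1*4720486 = (231 - 43008) - 4720486 = -42777 - 4720486 = -4763263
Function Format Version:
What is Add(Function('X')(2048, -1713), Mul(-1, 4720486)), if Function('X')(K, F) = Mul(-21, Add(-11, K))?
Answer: -4763263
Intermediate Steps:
Function('X')(K, F) = Add(231, Mul(-21, K))
Add(Function('X')(2048, -1713), Mul(-1, 4720486)) = Add(Add(231, Mul(-21, 2048)), Mul(-1, 4720486)) = Add(Add(231, -43008), -4720486) = Add(-42777, -4720486) = -4763263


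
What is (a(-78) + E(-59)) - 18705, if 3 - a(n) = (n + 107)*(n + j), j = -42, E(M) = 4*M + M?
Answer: -15517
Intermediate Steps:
E(M) = 5*M
a(n) = 3 - (-42 + n)*(107 + n) (a(n) = 3 - (n + 107)*(n - 42) = 3 - (107 + n)*(-42 + n) = 3 - (-42 + n)*(107 + n))
(a(-78) + E(-59)) - 18705 = ((4497 - 1*(-78)**2 - 65*(-78)) + 5*(-59)) - 18705 = ((4497 - 1*6084 + 5070) - 295) - 18705 = ((4497 - 6084 + 5070) - 295) - 18705 = (3483 - 295) - 18705 = 3188 - 18705 = -15517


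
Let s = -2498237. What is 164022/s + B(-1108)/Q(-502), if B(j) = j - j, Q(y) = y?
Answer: -164022/2498237 ≈ -0.065655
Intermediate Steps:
B(j) = 0
164022/s + B(-1108)/Q(-502) = 164022/(-2498237) + 0/(-502) = 164022*(-1/2498237) + 0*(-1/502) = -164022/2498237 + 0 = -164022/2498237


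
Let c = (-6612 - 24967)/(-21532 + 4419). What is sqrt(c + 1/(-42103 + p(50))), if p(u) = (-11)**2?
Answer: sqrt(952456535614766190)/718437966 ≈ 1.3584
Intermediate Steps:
p(u) = 121
c = 31579/17113 (c = -31579/(-17113) = -31579*(-1/17113) = 31579/17113 ≈ 1.8453)
sqrt(c + 1/(-42103 + p(50))) = sqrt(31579/17113 + 1/(-42103 + 121)) = sqrt(31579/17113 + 1/(-41982)) = sqrt(31579/17113 - 1/41982) = sqrt(1325732465/718437966) = sqrt(952456535614766190)/718437966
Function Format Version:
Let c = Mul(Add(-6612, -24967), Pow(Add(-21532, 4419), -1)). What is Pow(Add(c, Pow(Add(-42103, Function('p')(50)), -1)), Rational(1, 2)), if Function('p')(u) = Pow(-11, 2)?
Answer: Mul(Rational(1, 718437966), Pow(952456535614766190, Rational(1, 2))) ≈ 1.3584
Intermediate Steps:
Function('p')(u) = 121
c = Rational(31579, 17113) (c = Mul(-31579, Pow(-17113, -1)) = Mul(-31579, Rational(-1, 17113)) = Rational(31579, 17113) ≈ 1.8453)
Pow(Add(c, Pow(Add(-42103, Function('p')(50)), -1)), Rational(1, 2)) = Pow(Add(Rational(31579, 17113), Pow(Add(-42103, 121), -1)), Rational(1, 2)) = Pow(Add(Rational(31579, 17113), Pow(-41982, -1)), Rational(1, 2)) = Pow(Add(Rational(31579, 17113), Rational(-1, 41982)), Rational(1, 2)) = Pow(Rational(1325732465, 718437966), Rational(1, 2)) = Mul(Rational(1, 718437966), Pow(952456535614766190, Rational(1, 2)))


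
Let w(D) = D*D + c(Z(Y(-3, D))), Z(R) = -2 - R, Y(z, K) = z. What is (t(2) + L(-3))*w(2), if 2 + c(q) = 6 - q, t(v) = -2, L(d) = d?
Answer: -35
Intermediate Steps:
c(q) = 4 - q (c(q) = -2 + (6 - q) = 4 - q)
w(D) = 3 + D**2 (w(D) = D*D + (4 - (-2 - 1*(-3))) = D**2 + (4 - (-2 + 3)) = D**2 + (4 - 1*1) = D**2 + (4 - 1) = D**2 + 3 = 3 + D**2)
(t(2) + L(-3))*w(2) = (-2 - 3)*(3 + 2**2) = -5*(3 + 4) = -5*7 = -35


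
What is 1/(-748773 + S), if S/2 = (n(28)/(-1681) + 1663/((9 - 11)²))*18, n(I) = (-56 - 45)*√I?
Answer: -38399266229/28177611947582502 - 339562*√7/42266417921373753 ≈ -1.3628e-6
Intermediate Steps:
n(I) = -101*√I
S = 14967 + 7272*√7/1681 (S = 2*((-202*√7/(-1681) + 1663/((9 - 11)²))*18) = 2*((-202*√7*(-1/1681) + 1663/((-2)²))*18) = 2*((-202*√7*(-1/1681) + 1663/4)*18) = 2*((202*√7/1681 + 1663*(¼))*18) = 2*((202*√7/1681 + 1663/4)*18) = 2*((1663/4 + 202*√7/1681)*18) = 2*(14967/2 + 3636*√7/1681) = 14967 + 7272*√7/1681 ≈ 14978.)
1/(-748773 + S) = 1/(-748773 + (14967 + 7272*√7/1681)) = 1/(-733806 + 7272*√7/1681)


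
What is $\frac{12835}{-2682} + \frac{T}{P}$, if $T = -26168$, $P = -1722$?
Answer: $\frac{8013451}{769734} \approx 10.411$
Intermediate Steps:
$\frac{12835}{-2682} + \frac{T}{P} = \frac{12835}{-2682} - \frac{26168}{-1722} = 12835 \left(- \frac{1}{2682}\right) - - \frac{13084}{861} = - \frac{12835}{2682} + \frac{13084}{861} = \frac{8013451}{769734}$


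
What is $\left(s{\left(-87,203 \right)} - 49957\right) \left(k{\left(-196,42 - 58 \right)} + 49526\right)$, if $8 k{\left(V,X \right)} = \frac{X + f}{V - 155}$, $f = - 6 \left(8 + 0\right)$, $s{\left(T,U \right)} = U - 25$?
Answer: $- \frac{96148879654}{39} \approx -2.4654 \cdot 10^{9}$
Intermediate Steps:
$s{\left(T,U \right)} = -25 + U$ ($s{\left(T,U \right)} = U - 25 = -25 + U$)
$f = -48$ ($f = \left(-6\right) 8 = -48$)
$k{\left(V,X \right)} = \frac{-48 + X}{8 \left(-155 + V\right)}$ ($k{\left(V,X \right)} = \frac{\left(X - 48\right) \frac{1}{V - 155}}{8} = \frac{\left(-48 + X\right) \frac{1}{-155 + V}}{8} = \frac{\frac{1}{-155 + V} \left(-48 + X\right)}{8} = \frac{-48 + X}{8 \left(-155 + V\right)}$)
$\left(s{\left(-87,203 \right)} - 49957\right) \left(k{\left(-196,42 - 58 \right)} + 49526\right) = \left(\left(-25 + 203\right) - 49957\right) \left(\frac{-48 + \left(42 - 58\right)}{8 \left(-155 - 196\right)} + 49526\right) = \left(178 - 49957\right) \left(\frac{-48 - 16}{8 \left(-351\right)} + 49526\right) = - 49779 \left(\frac{1}{8} \left(- \frac{1}{351}\right) \left(-64\right) + 49526\right) = - 49779 \left(\frac{8}{351} + 49526\right) = \left(-49779\right) \frac{17383634}{351} = - \frac{96148879654}{39}$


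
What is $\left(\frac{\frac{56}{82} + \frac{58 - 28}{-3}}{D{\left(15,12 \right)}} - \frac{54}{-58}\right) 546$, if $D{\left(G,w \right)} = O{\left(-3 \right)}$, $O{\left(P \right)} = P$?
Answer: $\frac{2620618}{1189} \approx 2204.1$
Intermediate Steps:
$D{\left(G,w \right)} = -3$
$\left(\frac{\frac{56}{82} + \frac{58 - 28}{-3}}{D{\left(15,12 \right)}} - \frac{54}{-58}\right) 546 = \left(\frac{\frac{56}{82} + \frac{58 - 28}{-3}}{-3} - \frac{54}{-58}\right) 546 = \left(\left(56 \cdot \frac{1}{82} + 30 \left(- \frac{1}{3}\right)\right) \left(- \frac{1}{3}\right) - - \frac{27}{29}\right) 546 = \left(\left(\frac{28}{41} - 10\right) \left(- \frac{1}{3}\right) + \frac{27}{29}\right) 546 = \left(\left(- \frac{382}{41}\right) \left(- \frac{1}{3}\right) + \frac{27}{29}\right) 546 = \left(\frac{382}{123} + \frac{27}{29}\right) 546 = \frac{14399}{3567} \cdot 546 = \frac{2620618}{1189}$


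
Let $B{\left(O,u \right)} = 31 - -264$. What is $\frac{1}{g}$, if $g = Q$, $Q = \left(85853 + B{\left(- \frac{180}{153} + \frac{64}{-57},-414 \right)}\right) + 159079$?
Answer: $\frac{1}{245227} \approx 4.0779 \cdot 10^{-6}$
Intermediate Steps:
$B{\left(O,u \right)} = 295$ ($B{\left(O,u \right)} = 31 + 264 = 295$)
$Q = 245227$ ($Q = \left(85853 + 295\right) + 159079 = 86148 + 159079 = 245227$)
$g = 245227$
$\frac{1}{g} = \frac{1}{245227}$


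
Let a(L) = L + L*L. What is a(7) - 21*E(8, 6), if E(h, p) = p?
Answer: -70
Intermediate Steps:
a(L) = L + L²
a(7) - 21*E(8, 6) = 7*(1 + 7) - 21*6 = 7*8 - 126 = 56 - 126 = -70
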